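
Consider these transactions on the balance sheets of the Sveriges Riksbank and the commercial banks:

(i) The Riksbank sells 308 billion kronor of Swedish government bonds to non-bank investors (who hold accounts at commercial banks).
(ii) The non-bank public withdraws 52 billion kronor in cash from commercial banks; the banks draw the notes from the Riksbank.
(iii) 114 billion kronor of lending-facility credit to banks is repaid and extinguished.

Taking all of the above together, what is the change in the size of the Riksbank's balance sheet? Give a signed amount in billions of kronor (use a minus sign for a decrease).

-422 billion

Asset sale (to non-banks) 308 billion kronor: a Riksbank asset is shed → −308B.
Currency withdrawal 52 billion kronor: only the composition of liabilities changes → 0.
Discount-window repayment 114 billion kronor: a Riksbank asset is shed → −114B.
Net: −308 + 0 − 114 = -422 billion.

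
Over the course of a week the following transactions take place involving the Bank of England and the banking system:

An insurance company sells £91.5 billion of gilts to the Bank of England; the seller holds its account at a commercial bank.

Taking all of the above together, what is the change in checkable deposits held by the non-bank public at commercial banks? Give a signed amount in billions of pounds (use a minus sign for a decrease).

Bank of England balance sheet:
  Assets:      Securities +£91.5B
  Liabilities: Bank reserves +£91.5B
Commercial banking system:
  Assets:      Reserves at CB +£91.5B
  Liabilities: Checkable deposits +£91.5B
So the change in checkable deposits held by the non-bank public at commercial banks is +£91.5 billion.

+£91.5 billion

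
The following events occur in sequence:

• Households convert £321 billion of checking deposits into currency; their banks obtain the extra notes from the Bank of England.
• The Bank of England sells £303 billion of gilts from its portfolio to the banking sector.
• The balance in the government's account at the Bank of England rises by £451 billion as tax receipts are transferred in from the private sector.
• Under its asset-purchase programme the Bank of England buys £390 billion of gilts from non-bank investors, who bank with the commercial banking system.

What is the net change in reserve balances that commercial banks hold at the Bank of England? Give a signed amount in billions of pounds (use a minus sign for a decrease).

Bank of England balance sheet:
  Assets:      Securities +£87B
  Liabilities: Bank reserves −£685B, Currency in circulation +£321B, Government deposits +£451B
Commercial banking system:
  Assets:      Reserves at CB −£685B, Securities +£303B
  Liabilities: Checkable deposits −£382B
So the change in reserve balances that commercial banks hold at the Bank of England is -£685 billion.

-£685 billion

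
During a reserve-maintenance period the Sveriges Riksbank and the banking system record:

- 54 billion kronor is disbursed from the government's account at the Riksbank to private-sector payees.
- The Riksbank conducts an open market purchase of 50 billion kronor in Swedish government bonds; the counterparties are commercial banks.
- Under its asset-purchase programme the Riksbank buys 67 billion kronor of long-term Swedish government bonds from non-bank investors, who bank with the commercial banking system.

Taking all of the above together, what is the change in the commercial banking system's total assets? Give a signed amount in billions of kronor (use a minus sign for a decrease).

+121 billion

Riksbank balance sheet:
  Assets:      Securities +117B
  Liabilities: Bank reserves +171B, Government deposits −54B
Commercial banking system:
  Assets:      Reserves at CB +171B, Securities −50B
  Liabilities: Checkable deposits +121B
Change in total bank assets = +121 billion.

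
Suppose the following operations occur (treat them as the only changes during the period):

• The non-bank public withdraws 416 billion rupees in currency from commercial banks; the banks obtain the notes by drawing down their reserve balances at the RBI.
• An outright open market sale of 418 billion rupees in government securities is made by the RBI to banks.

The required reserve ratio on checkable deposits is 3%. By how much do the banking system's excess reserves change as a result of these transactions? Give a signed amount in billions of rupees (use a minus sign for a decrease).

-821.52 billion

Currency withdrawal 416 billion rupees: reserves −416B, deposits −416B.
OMO sale (to banks) 418 billion rupees: reserves −418B, deposits 0.
Totals: Δreserves = −834B, Δdeposits = −416B.
Δrequired reserves = 3% × −416B = −12.48B.
Δexcess reserves = Δreserves − Δrequired = −834B − (−12.48B) = -821.52 billion.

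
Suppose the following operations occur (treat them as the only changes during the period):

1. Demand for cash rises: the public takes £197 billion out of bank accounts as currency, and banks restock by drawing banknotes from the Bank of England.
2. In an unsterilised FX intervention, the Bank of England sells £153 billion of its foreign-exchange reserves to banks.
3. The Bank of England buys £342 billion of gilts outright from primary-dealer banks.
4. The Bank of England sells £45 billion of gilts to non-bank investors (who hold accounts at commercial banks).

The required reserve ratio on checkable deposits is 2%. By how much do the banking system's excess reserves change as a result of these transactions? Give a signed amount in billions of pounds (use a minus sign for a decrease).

-£48.16 billion

Currency withdrawal £197 billion: reserves −£197B, deposits −£197B.
FX sale £153 billion: reserves −£153B, deposits 0.
OMO purchase (from banks) £342 billion: reserves +£342B, deposits 0.
Asset sale (to non-banks) £45 billion: reserves −£45B, deposits −£45B.
Totals: Δreserves = −£53B, Δdeposits = −£242B.
Δrequired reserves = 2% × −£242B = −£4.84B.
Δexcess reserves = Δreserves − Δrequired = −£53B − (−£4.84B) = -£48.16 billion.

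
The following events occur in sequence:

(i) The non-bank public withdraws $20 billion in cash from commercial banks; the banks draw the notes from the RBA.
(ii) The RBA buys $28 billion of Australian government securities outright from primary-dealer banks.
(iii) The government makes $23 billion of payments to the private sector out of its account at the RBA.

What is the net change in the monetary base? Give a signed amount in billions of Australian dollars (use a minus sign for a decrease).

+$51 billion

Currency withdrawal $20 billion: just a shift between currency and reserves — both are base money → 0.
OMO purchase (from banks) $28 billion: RBA balance sheet expands → +$28B.
Government spending $23 billion: a non-base liability converts back to reserves → +$23B.
Net: 0 + 28 + 23 = +$51 billion.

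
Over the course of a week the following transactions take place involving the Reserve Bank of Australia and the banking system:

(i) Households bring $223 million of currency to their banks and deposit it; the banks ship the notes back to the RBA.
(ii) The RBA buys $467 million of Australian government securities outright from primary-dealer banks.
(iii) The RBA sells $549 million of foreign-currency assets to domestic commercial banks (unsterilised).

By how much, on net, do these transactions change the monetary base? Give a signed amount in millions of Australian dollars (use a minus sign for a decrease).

RBA balance sheet:
  Assets:      Securities +$467M, Foreign assets −$549M
  Liabilities: Bank reserves +$141M, Currency in circulation −$223M
Commercial banking system:
  Assets:      Reserves at CB +$141M, Securities −$467M, Foreign assets +$549M
  Liabilities: Checkable deposits +$223M
Monetary base = currency + reserves: −$223M + (+$141M) = -$82 million.

-$82 million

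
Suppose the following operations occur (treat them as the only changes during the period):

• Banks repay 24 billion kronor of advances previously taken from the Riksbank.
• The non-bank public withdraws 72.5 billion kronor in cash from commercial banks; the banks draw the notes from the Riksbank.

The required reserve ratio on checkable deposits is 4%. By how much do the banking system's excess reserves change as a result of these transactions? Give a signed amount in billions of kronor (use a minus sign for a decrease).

Discount-window repayment 24 billion kronor: reserves −24B, deposits 0.
Currency withdrawal 72.5 billion kronor: reserves −72.5B, deposits −72.5B.
Totals: Δreserves = −96.5B, Δdeposits = −72.5B.
Δrequired reserves = 4% × −72.5B = −2.9B.
Δexcess reserves = Δreserves − Δrequired = −96.5B − (−2.9B) = -93.6 billion.

-93.6 billion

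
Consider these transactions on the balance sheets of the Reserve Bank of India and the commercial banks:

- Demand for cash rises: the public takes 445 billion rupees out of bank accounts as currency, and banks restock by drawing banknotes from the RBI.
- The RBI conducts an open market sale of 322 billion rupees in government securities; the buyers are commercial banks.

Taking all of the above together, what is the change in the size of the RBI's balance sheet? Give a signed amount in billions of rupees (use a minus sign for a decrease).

-322 billion

RBI balance sheet:
  Assets:      Securities −322B
  Liabilities: Bank reserves −767B, Currency in circulation +445B
Commercial banking system:
  Assets:      Reserves at CB −767B, Securities +322B
  Liabilities: Checkable deposits −445B
Change in total RBI assets = -322 billion.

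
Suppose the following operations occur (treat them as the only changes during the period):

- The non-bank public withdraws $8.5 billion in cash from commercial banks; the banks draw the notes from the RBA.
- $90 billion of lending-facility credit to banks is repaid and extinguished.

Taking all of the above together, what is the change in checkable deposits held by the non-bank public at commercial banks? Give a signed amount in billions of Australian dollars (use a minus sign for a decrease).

RBA balance sheet:
  Assets:      Loans to banks −$90B
  Liabilities: Bank reserves −$98.5B, Currency in circulation +$8.5B
Commercial banking system:
  Assets:      Reserves at CB −$98.5B
  Liabilities: Checkable deposits −$8.5B, Borrowings from CB −$90B
So the change in checkable deposits held by the non-bank public at commercial banks is -$8.5 billion.

-$8.5 billion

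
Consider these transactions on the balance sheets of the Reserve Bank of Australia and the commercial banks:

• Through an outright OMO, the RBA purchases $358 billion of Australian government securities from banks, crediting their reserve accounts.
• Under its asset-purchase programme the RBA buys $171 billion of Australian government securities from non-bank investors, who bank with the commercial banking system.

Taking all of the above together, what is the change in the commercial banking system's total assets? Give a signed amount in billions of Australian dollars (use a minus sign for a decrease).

+$171 billion

OMO purchase (from banks) $358 billion: just an asset swap on bank balance sheets → 0.
Asset purchase (from non-banks) $171 billion: bank balance sheets expand → +$171B.
Net: 0 + 171 = +$171 billion.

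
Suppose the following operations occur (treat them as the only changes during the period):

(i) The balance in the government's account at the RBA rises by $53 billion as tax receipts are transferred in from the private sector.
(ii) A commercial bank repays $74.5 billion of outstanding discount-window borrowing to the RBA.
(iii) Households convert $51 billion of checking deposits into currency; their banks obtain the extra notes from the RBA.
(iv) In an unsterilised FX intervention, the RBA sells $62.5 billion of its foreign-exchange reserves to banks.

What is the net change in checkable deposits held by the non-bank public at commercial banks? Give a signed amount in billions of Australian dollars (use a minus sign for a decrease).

Government account inflow $53 billion: non-bank counterparties' bank balances fall → −$53B.
Discount-window repayment $74.5 billion: the counterparty is a bank, so public deposits are unchanged → 0.
Currency withdrawal $51 billion: non-bank counterparties' bank balances fall → −$51B.
FX sale $62.5 billion: the counterparty is a bank, so public deposits are unchanged → 0.
Net: −53 + 0 − 51 + 0 = -$104 billion.

-$104 billion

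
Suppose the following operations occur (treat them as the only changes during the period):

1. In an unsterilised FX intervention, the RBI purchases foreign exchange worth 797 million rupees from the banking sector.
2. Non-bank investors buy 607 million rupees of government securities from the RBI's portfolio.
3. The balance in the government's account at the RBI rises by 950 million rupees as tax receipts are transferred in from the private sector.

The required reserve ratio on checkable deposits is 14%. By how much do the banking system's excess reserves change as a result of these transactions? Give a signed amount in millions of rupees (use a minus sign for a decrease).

-542.02 million

FX purchase 797 million rupees: reserves +797M, deposits 0.
Asset sale (to non-banks) 607 million rupees: reserves −607M, deposits −607M.
Government account inflow 950 million rupees: reserves −950M, deposits −950M.
Totals: Δreserves = −760M, Δdeposits = −1557M.
Δrequired reserves = 14% × −1557M = −217.98M.
Δexcess reserves = Δreserves − Δrequired = −760M − (−217.98M) = -542.02 million.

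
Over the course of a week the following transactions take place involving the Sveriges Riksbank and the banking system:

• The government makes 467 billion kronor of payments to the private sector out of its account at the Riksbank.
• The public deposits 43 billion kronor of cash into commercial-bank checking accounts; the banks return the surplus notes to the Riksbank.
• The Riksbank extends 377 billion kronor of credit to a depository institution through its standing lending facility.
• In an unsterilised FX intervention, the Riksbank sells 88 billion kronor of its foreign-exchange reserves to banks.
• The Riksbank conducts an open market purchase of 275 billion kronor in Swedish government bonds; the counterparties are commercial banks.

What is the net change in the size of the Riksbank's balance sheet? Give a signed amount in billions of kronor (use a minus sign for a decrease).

Riksbank balance sheet:
  Assets:      Securities +275B, Loans to banks +377B, Foreign assets −88B
  Liabilities: Bank reserves +1074B, Currency in circulation −43B, Government deposits −467B
Commercial banking system:
  Assets:      Reserves at CB +1074B, Securities −275B, Foreign assets +88B
  Liabilities: Checkable deposits +510B, Borrowings from CB +377B
Change in total Riksbank assets = +564 billion.

+564 billion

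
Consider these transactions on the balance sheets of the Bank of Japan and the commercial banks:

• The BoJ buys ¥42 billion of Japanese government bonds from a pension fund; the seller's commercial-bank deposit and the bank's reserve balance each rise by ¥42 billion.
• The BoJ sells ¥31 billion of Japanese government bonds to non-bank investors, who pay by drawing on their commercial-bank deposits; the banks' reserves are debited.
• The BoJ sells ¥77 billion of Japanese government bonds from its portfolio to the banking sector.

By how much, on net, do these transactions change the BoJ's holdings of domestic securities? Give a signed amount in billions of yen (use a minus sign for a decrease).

-¥66 billion

Asset purchase (from non-banks) ¥42 billion: securities added to the BoJ's portfolio → +¥42B.
Asset sale (to non-banks) ¥31 billion: securities removed from the BoJ's portfolio → −¥31B.
OMO sale (to banks) ¥77 billion: securities removed from the BoJ's portfolio → −¥77B.
Net: 42 − 31 − 77 = -¥66 billion.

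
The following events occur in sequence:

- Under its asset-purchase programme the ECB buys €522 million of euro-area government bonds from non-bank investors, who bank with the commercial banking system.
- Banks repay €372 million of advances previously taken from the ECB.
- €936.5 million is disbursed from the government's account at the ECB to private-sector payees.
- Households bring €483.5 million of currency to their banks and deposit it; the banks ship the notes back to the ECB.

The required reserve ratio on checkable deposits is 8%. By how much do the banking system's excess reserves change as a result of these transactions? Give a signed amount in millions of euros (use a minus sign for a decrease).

+€1414.64 million

Asset purchase (from non-banks) €522 million: reserves +€522M, deposits +€522M.
Discount-window repayment €372 million: reserves −€372M, deposits 0.
Government spending €936.5 million: reserves +€936.5M, deposits +€936.5M.
Currency deposit €483.5 million: reserves +€483.5M, deposits +€483.5M.
Totals: Δreserves = +€1570M, Δdeposits = +€1942M.
Δrequired reserves = 8% × +€1942M = +€155.36M.
Δexcess reserves = Δreserves − Δrequired = +€1570M − (+€155.36M) = +€1414.64 million.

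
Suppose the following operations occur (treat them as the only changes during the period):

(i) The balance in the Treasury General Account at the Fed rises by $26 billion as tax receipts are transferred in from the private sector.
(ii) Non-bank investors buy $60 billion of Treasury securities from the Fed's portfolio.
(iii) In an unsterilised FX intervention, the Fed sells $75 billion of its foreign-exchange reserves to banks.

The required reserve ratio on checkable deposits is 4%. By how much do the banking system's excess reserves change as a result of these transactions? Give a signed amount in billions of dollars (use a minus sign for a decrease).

-$157.56 billion

Government account inflow $26 billion: reserves −$26B, deposits −$26B.
Asset sale (to non-banks) $60 billion: reserves −$60B, deposits −$60B.
FX sale $75 billion: reserves −$75B, deposits 0.
Totals: Δreserves = −$161B, Δdeposits = −$86B.
Δrequired reserves = 4% × −$86B = −$3.44B.
Δexcess reserves = Δreserves − Δrequired = −$161B − (−$3.44B) = -$157.56 billion.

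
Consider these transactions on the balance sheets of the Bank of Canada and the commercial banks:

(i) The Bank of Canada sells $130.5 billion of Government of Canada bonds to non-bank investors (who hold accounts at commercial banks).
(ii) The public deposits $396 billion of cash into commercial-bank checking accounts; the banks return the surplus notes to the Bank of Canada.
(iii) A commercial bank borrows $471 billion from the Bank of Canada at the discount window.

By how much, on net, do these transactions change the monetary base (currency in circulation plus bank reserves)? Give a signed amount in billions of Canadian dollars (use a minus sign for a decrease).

Asset sale (to non-banks) $130.5 billion: Bank of Canada balance sheet contracts → −$130.5B.
Currency deposit $396 billion: just a shift between currency and reserves — both are base money → 0.
Discount-window loan $471 billion: Bank of Canada balance sheet expands → +$471B.
Net: −130.5 + 0 + 471 = +$340.5 billion.

+$340.5 billion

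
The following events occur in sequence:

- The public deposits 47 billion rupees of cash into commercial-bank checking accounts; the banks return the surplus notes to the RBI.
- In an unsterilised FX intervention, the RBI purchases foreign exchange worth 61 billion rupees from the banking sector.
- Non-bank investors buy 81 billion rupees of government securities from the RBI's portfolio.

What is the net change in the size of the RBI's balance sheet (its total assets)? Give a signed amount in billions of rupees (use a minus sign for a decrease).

Currency deposit 47 billion rupees: only the composition of liabilities changes → 0.
FX purchase 61 billion rupees: an RBI asset is acquired → +61B.
Asset sale (to non-banks) 81 billion rupees: an RBI asset is shed → −81B.
Net: 0 + 61 − 81 = -20 billion.

-20 billion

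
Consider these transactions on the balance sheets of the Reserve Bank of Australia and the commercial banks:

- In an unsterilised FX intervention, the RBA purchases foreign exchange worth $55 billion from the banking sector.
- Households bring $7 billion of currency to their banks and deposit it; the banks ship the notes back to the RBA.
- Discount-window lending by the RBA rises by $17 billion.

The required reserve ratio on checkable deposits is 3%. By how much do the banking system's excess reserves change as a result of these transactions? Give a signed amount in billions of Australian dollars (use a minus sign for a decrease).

+$78.79 billion

FX purchase $55 billion: reserves +$55B, deposits 0.
Currency deposit $7 billion: reserves +$7B, deposits +$7B.
Discount-window loan $17 billion: reserves +$17B, deposits 0.
Totals: Δreserves = +$79B, Δdeposits = +$7B.
Δrequired reserves = 3% × +$7B = +$0.21B.
Δexcess reserves = Δreserves − Δrequired = +$79B − (+$0.21B) = +$78.79 billion.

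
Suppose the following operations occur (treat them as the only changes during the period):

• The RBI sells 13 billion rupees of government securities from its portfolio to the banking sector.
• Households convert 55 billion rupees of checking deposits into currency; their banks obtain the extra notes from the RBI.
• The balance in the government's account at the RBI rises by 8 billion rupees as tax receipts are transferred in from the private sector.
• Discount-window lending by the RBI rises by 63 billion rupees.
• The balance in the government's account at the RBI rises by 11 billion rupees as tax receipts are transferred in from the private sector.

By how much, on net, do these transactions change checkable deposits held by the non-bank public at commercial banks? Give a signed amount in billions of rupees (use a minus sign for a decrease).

RBI balance sheet:
  Assets:      Securities −13B, Loans to banks +63B
  Liabilities: Bank reserves −24B, Currency in circulation +55B, Government deposits +19B
Commercial banking system:
  Assets:      Reserves at CB −24B, Securities +13B
  Liabilities: Checkable deposits −74B, Borrowings from CB +63B
So the change in checkable deposits held by the non-bank public at commercial banks is -74 billion.

-74 billion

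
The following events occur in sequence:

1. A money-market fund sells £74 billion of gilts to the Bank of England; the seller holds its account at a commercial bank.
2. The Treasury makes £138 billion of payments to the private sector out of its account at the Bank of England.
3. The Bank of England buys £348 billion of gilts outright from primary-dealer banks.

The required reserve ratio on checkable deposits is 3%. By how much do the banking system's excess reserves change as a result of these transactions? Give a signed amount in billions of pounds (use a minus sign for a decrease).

+£553.64 billion

Asset purchase (from non-banks) £74 billion: reserves +£74B, deposits +£74B.
Government spending £138 billion: reserves +£138B, deposits +£138B.
OMO purchase (from banks) £348 billion: reserves +£348B, deposits 0.
Totals: Δreserves = +£560B, Δdeposits = +£212B.
Δrequired reserves = 3% × +£212B = +£6.36B.
Δexcess reserves = Δreserves − Δrequired = +£560B − (+£6.36B) = +£553.64 billion.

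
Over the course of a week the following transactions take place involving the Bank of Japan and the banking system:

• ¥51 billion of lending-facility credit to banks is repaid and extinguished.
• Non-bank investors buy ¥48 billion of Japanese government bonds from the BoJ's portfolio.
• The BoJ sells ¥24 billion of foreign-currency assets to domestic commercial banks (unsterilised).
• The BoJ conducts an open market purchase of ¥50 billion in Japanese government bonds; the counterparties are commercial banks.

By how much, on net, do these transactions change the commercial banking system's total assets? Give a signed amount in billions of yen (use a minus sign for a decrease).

Discount-window repayment ¥51 billion: bank balance sheets shrink → −¥51B.
Asset sale (to non-banks) ¥48 billion: bank balance sheets shrink → −¥48B.
FX sale ¥24 billion: just an asset swap on bank balance sheets → 0.
OMO purchase (from banks) ¥50 billion: just an asset swap on bank balance sheets → 0.
Net: −51 − 48 + 0 + 0 = -¥99 billion.

-¥99 billion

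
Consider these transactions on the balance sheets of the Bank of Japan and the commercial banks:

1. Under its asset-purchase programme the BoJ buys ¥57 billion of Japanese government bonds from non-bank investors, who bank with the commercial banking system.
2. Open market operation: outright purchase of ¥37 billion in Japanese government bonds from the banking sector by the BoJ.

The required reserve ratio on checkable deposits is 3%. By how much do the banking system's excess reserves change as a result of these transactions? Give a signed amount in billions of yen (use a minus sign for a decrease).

+¥92.29 billion

Asset purchase (from non-banks) ¥57 billion: reserves +¥57B, deposits +¥57B.
OMO purchase (from banks) ¥37 billion: reserves +¥37B, deposits 0.
Totals: Δreserves = +¥94B, Δdeposits = +¥57B.
Δrequired reserves = 3% × +¥57B = +¥1.71B.
Δexcess reserves = Δreserves − Δrequired = +¥94B − (+¥1.71B) = +¥92.29 billion.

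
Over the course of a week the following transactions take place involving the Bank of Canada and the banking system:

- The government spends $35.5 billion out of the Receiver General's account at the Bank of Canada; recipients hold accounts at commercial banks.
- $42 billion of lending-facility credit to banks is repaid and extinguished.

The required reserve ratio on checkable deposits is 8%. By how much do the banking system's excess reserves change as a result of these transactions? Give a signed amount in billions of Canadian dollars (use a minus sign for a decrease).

Government spending $35.5 billion: reserves +$35.5B, deposits +$35.5B.
Discount-window repayment $42 billion: reserves −$42B, deposits 0.
Totals: Δreserves = −$6.5B, Δdeposits = +$35.5B.
Δrequired reserves = 8% × +$35.5B = +$2.84B.
Δexcess reserves = Δreserves − Δrequired = −$6.5B − (+$2.84B) = -$9.34 billion.

-$9.34 billion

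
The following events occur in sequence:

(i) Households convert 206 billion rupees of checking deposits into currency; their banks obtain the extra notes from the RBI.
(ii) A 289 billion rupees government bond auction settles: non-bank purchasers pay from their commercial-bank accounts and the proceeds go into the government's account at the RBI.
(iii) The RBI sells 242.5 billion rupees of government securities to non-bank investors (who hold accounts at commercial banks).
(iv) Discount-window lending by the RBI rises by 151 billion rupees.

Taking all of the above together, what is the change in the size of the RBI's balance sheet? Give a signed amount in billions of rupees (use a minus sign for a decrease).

Currency withdrawal 206 billion rupees: only the composition of liabilities changes → 0.
Government account inflow 289 billion rupees: only the composition of liabilities changes → 0.
Asset sale (to non-banks) 242.5 billion rupees: an RBI asset is shed → −242.5B.
Discount-window loan 151 billion rupees: an RBI asset is acquired → +151B.
Net: 0 + 0 − 242.5 + 151 = -91.5 billion.

-91.5 billion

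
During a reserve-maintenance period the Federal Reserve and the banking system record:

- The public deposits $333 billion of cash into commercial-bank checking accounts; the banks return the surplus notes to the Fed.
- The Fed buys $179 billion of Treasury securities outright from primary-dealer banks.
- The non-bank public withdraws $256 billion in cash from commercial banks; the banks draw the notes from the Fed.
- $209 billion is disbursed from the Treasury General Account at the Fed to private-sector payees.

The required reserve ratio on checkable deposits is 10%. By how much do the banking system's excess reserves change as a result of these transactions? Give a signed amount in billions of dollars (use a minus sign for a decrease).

+$436.4 billion

Currency deposit $333 billion: reserves +$333B, deposits +$333B.
OMO purchase (from banks) $179 billion: reserves +$179B, deposits 0.
Currency withdrawal $256 billion: reserves −$256B, deposits −$256B.
Government spending $209 billion: reserves +$209B, deposits +$209B.
Totals: Δreserves = +$465B, Δdeposits = +$286B.
Δrequired reserves = 10% × +$286B = +$28.6B.
Δexcess reserves = Δreserves − Δrequired = +$465B − (+$28.6B) = +$436.4 billion.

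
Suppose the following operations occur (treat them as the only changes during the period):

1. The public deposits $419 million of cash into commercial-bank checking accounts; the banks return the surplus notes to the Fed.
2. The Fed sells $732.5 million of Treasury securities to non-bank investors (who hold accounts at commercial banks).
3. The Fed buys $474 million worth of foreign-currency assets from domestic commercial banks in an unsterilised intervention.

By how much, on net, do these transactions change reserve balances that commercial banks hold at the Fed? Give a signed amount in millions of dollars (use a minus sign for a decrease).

Currency deposit $419 million: returned notes are swapped for reserve credit → +$419M.
Asset sale (to non-banks) $732.5 million: the non-bank buyers' banks settle from reserves → −$732.5M.
FX purchase $474 million: the Fed pays by crediting reserve accounts → +$474M.
Net: 419 − 732.5 + 474 = +$160.5 million.

+$160.5 million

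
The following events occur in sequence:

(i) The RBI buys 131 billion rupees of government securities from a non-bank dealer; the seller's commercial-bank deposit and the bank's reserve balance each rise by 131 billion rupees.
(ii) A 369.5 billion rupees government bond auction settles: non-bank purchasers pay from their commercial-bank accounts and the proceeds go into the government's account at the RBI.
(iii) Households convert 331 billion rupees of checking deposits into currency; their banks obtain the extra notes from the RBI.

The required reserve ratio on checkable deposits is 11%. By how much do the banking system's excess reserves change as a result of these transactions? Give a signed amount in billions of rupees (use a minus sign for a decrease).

Asset purchase (from non-banks) 131 billion rupees: reserves +131B, deposits +131B.
Government account inflow 369.5 billion rupees: reserves −369.5B, deposits −369.5B.
Currency withdrawal 331 billion rupees: reserves −331B, deposits −331B.
Totals: Δreserves = −569.5B, Δdeposits = −569.5B.
Δrequired reserves = 11% × −569.5B = −62.645B.
Δexcess reserves = Δreserves − Δrequired = −569.5B − (−62.645B) = -506.855 billion.

-506.855 billion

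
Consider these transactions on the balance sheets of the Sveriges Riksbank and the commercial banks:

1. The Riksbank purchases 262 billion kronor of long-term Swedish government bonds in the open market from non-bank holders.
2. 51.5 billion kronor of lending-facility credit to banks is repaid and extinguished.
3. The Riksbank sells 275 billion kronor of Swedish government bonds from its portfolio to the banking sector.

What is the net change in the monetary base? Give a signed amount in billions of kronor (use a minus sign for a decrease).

Riksbank balance sheet:
  Assets:      Securities −13B, Loans to banks −51.5B
  Liabilities: Bank reserves −64.5B
Commercial banking system:
  Assets:      Reserves at CB −64.5B, Securities +275B
  Liabilities: Checkable deposits +262B, Borrowings from CB −51.5B
Monetary base = currency + reserves: 0 + (−64.5B) = -64.5 billion.

-64.5 billion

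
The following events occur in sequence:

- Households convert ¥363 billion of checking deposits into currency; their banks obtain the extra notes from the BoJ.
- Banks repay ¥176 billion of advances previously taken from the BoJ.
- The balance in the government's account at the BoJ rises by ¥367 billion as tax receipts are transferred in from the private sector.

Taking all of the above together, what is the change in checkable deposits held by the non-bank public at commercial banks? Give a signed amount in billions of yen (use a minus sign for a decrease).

BoJ balance sheet:
  Assets:      Loans to banks −¥176B
  Liabilities: Bank reserves −¥906B, Currency in circulation +¥363B, Government deposits +¥367B
Commercial banking system:
  Assets:      Reserves at CB −¥906B
  Liabilities: Checkable deposits −¥730B, Borrowings from CB −¥176B
So the change in checkable deposits held by the non-bank public at commercial banks is -¥730 billion.

-¥730 billion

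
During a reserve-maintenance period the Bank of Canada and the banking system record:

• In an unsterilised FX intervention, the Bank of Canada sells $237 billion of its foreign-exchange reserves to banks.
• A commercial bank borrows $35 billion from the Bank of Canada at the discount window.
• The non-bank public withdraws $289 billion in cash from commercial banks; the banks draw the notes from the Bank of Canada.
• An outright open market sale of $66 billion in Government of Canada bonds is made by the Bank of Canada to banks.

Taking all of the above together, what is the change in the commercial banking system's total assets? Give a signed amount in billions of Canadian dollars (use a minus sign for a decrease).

FX sale $237 billion: just an asset swap on bank balance sheets → 0.
Discount-window loan $35 billion: bank balance sheets expand → +$35B.
Currency withdrawal $289 billion: bank balance sheets shrink → −$289B.
OMO sale (to banks) $66 billion: just an asset swap on bank balance sheets → 0.
Net: 0 + 35 − 289 + 0 = -$254 billion.

-$254 billion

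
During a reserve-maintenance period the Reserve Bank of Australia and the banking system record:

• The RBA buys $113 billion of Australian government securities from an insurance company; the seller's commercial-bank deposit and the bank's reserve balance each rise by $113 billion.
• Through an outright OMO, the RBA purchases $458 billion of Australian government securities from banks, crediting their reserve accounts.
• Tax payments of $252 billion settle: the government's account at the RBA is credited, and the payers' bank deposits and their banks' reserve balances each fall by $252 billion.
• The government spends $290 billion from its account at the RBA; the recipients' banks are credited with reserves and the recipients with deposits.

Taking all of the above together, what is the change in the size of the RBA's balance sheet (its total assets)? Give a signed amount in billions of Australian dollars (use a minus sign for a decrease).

+$571 billion

RBA balance sheet:
  Assets:      Securities +$571B
  Liabilities: Bank reserves +$609B, Government deposits −$38B
Commercial banking system:
  Assets:      Reserves at CB +$609B, Securities −$458B
  Liabilities: Checkable deposits +$151B
Change in total RBA assets = +$571 billion.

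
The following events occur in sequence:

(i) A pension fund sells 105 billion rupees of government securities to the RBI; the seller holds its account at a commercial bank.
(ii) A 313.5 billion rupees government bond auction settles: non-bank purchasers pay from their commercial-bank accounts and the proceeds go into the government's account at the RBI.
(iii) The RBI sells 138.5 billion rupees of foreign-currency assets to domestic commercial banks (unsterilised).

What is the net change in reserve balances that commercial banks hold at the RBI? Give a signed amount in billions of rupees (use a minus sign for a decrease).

-347 billion

Asset purchase (from non-banks) 105 billion rupees: the RBI pays by crediting reserve accounts → +105B.
Government account inflow 313.5 billion rupees: funds move from bank reserves into the government account → −313.5B.
FX sale 138.5 billion rupees: the buying banks pay out of their reserve balances → −138.5B.
Net: 105 − 313.5 − 138.5 = -347 billion.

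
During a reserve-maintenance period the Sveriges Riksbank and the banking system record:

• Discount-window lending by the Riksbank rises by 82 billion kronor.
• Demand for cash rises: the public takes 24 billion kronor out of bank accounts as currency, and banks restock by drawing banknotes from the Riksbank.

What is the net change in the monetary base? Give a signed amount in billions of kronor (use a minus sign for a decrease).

Riksbank balance sheet:
  Assets:      Loans to banks +82B
  Liabilities: Bank reserves +58B, Currency in circulation +24B
Monetary base = currency + reserves: +24B + (+58B) = +82 billion.

+82 billion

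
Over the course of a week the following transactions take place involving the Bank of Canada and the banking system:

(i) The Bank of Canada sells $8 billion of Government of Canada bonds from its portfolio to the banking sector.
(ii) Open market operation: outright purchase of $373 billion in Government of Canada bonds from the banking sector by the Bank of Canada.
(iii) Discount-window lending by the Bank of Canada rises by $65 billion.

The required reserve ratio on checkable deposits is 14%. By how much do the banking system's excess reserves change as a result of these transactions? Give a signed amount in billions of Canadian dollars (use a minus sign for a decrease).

OMO sale (to banks) $8 billion: reserves −$8B, deposits 0.
OMO purchase (from banks) $373 billion: reserves +$373B, deposits 0.
Discount-window loan $65 billion: reserves +$65B, deposits 0.
Totals: Δreserves = +$430B, Δdeposits = 0.
Δrequired reserves = 14% × 0 = 0.
Δexcess reserves = Δreserves − Δrequired = +$430B − (0) = +$430 billion.

+$430 billion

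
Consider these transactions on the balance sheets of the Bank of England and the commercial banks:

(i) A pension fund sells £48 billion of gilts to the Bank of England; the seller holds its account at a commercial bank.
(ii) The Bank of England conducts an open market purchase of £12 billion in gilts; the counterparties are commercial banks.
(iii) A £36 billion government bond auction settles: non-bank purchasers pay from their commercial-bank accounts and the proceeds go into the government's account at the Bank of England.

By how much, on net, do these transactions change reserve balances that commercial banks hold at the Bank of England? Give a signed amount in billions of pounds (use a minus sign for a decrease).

+£24 billion

Asset purchase (from non-banks) £48 billion: the Bank of England pays by crediting reserve accounts → +£48B.
OMO purchase (from banks) £12 billion: the Bank of England pays by crediting reserve accounts → +£12B.
Government account inflow £36 billion: funds move from bank reserves into the government account → −£36B.
Net: 48 + 12 − 36 = +£24 billion.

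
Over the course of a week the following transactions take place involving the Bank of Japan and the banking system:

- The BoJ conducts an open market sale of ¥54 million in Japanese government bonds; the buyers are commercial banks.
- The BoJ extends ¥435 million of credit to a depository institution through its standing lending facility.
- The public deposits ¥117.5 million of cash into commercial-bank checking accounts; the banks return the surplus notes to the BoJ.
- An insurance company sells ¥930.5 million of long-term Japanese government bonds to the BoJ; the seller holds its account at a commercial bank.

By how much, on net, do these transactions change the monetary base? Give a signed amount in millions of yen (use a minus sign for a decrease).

+¥1311.5 million

BoJ balance sheet:
  Assets:      Securities +¥876.5M, Loans to banks +¥435M
  Liabilities: Bank reserves +¥1429M, Currency in circulation −¥117.5M
Commercial banking system:
  Assets:      Reserves at CB +¥1429M, Securities +¥54M
  Liabilities: Checkable deposits +¥1048M, Borrowings from CB +¥435M
Monetary base = currency + reserves: −¥117.5M + (+¥1429M) = +¥1311.5 million.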